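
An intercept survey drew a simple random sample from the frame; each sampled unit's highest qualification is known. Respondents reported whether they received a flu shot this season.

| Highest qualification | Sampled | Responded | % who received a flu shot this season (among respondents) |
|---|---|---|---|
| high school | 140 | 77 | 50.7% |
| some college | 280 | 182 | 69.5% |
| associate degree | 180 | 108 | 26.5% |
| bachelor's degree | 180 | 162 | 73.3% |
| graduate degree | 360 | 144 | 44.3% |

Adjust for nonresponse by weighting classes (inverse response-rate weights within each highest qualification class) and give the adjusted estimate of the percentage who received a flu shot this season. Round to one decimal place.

Class response rates: high school 77/140 = 55%, some college 182/280 = 65%, associate degree 108/180 = 60%, bachelor's degree 162/180 = 90%, graduate degree 144/360 = 40%.
Inverse-response-rate weighting restores each class to its sampled count, so class totals weight by n_sampled:
  high school: 140 × 50.7 = 7098
  some college: 280 × 69.5 = 19,460
  associate degree: 180 × 26.5 = 4770
  bachelor's degree: 180 × 73.3 = 13,194
  graduate degree: 360 × 44.3 = 15948
Adjusted estimate = 60,470 / 1,140 = 53.0439 → 53.0%.

53.0%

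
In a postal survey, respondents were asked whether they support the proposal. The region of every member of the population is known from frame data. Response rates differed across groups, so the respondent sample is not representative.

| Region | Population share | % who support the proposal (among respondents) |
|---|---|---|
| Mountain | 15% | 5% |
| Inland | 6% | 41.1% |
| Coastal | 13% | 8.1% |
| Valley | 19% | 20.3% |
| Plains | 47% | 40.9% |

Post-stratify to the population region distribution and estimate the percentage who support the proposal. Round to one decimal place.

Weight each group's respondent value by its population share:
  Mountain: 0.15 × 5 = 0.75
  Inland: 0.06 × 41.1 = 2.466
  Coastal: 0.13 × 8.1 = 1.053
  Valley: 0.19 × 20.3 = 3.857
  Plains: 0.47 × 40.9 = 19.223
Post-stratified estimate = 27.349 → 27.3%.

27.3%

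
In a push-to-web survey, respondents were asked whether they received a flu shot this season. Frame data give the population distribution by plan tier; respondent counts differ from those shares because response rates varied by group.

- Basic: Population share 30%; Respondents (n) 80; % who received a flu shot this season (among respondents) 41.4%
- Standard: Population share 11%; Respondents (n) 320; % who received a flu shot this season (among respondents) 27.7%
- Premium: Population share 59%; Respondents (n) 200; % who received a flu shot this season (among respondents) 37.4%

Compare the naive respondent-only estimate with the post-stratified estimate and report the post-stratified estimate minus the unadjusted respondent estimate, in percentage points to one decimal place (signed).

+4.8 percentage points

Naive respondent-only estimate (weights = respondent counts):
  (80/600)×41.4 + (320/600)×27.7 + (200/600)×37.4 = 32.76%
Post-stratified estimate weights by population shares:
  0.3×41.4 + 0.11×27.7 + 0.59×37.4 = 37.533%
Difference = 37.533 − 32.76 = 4.773 pp.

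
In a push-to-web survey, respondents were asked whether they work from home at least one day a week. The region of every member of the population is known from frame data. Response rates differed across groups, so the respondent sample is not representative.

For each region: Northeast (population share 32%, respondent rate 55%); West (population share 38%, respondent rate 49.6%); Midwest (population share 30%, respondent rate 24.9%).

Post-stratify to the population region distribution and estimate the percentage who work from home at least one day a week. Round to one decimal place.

Weight each group's respondent value by its population share:
  Northeast: 0.32 × 55 = 17.6
  West: 0.38 × 49.6 = 18.848
  Midwest: 0.3 × 24.9 = 7.47
Post-stratified estimate = 43.918 → 43.9%.

43.9%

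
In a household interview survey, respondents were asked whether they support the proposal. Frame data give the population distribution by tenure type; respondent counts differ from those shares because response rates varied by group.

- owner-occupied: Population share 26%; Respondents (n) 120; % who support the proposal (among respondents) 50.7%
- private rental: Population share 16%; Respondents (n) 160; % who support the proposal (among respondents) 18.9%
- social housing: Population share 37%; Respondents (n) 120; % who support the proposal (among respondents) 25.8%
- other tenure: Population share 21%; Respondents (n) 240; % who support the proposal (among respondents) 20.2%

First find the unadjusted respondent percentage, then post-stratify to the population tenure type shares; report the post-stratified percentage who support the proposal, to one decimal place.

30.0%

Naive respondent-only estimate (weights = respondent counts):
  (120/640)×50.7 + (160/640)×18.9 + (120/640)×25.8 + (240/640)×20.2 = 26.6438%
Reweighting by population tenure type shares:
  0.26×50.7 + 0.16×18.9 + 0.37×25.8 + 0.21×20.2 = 29.994%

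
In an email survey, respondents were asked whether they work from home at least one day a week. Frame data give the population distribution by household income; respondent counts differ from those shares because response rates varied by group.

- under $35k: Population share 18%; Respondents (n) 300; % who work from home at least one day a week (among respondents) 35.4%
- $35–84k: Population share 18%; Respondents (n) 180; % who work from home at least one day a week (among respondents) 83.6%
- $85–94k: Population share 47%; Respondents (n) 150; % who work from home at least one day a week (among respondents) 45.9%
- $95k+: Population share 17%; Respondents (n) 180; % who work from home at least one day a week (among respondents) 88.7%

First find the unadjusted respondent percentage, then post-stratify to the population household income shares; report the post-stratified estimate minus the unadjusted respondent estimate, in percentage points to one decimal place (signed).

Without adjustment, the pooled respondent share is:
  (300/810)×35.4 + (180/810)×83.6 + (150/810)×45.9 + (180/810)×88.7 = 59.9%
Post-stratifying to population shares instead:
  0.18×35.4 + 0.18×83.6 + 0.47×45.9 + 0.17×88.7 = 58.072%
Difference = 58.072 − 59.9 = -1.828 pp.

-1.8 percentage points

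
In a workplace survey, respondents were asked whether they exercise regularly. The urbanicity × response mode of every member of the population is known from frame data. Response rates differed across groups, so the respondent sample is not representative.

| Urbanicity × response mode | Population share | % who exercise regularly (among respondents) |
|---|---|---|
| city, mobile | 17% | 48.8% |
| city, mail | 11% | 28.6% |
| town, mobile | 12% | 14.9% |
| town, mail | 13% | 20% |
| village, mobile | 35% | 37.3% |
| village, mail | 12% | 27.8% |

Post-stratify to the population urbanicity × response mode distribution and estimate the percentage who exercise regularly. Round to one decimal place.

32.2%

Each cell contributes population-share × respondent value:
  city, mobile: 0.17 × 48.8 = 8.296
  city, mail: 0.11 × 28.6 = 3.146
  town, mobile: 0.12 × 14.9 = 1.788
  town, mail: 0.13 × 20 = 2.6
  village, mobile: 0.35 × 37.3 = 13.055
  village, mail: 0.12 × 27.8 = 3.336
Post-stratified estimate = 32.221 → 32.2%.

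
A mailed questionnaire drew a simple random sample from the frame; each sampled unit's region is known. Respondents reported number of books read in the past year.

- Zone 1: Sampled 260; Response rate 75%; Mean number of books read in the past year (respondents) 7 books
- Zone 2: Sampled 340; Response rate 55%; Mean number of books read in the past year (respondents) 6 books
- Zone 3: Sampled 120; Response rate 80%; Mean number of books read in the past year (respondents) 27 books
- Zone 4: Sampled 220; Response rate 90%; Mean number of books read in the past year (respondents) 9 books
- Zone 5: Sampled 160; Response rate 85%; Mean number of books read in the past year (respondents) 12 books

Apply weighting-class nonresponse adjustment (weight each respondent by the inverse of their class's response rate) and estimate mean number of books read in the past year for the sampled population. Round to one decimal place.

10.0

Inverse-response-rate weighting restores each class to its sampled count, so class totals weight by n_sampled:
  Zone 1: 260 × 7 = 1820
  Zone 2: 340 × 6 = 2040
  Zone 3: 120 × 27 = 3240
  Zone 4: 220 × 9 = 1980
  Zone 5: 160 × 12 = 1920
Adjusted estimate = 11,000 / 1,100 = 10 → 10.0.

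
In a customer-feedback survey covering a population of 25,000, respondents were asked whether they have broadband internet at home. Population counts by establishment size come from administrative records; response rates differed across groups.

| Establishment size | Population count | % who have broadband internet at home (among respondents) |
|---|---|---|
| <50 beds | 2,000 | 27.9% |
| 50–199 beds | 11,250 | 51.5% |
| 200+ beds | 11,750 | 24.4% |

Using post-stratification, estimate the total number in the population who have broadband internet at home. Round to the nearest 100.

9,200

Estimated count per cell = population count × respondent percentage:
  <50 beds: 2,000 × 27.9% = 558
  50–199 beds: 11,250 × 51.5% = 5793.75
  200+ beds: 11,750 × 24.4% = 2867
Estimated total = 9218.75 → 9,200.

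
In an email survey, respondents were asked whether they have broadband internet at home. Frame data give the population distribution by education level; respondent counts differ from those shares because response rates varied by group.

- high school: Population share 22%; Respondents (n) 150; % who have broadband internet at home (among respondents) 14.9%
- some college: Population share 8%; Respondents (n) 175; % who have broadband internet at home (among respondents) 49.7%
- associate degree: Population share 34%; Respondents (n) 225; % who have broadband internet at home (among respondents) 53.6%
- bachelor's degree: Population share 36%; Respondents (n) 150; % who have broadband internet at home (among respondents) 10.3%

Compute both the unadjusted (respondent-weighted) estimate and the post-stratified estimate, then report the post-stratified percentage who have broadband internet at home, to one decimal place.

Without adjustment, the pooled respondent share is:
  (150/700)×14.9 + (175/700)×49.7 + (225/700)×53.6 + (150/700)×10.3 = 35.0536%
Reweighting by population education level shares:
  0.22×14.9 + 0.08×49.7 + 0.34×53.6 + 0.36×10.3 = 29.186%

29.2%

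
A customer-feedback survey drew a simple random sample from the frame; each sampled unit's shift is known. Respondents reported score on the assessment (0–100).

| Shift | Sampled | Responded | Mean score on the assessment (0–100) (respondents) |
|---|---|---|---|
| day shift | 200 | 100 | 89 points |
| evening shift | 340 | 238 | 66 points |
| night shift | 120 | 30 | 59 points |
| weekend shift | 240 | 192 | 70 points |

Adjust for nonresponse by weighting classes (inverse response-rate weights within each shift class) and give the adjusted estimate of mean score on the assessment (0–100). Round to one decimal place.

71.2

Response rates by class: day shift 100/200 = 50%, evening shift 238/340 = 70%, night shift 30/120 = 25%, weekend shift 192/240 = 80%.
Inverse-response-rate weighting restores each class to its sampled count, so class totals weight by n_sampled:
  day shift: 200 × 89 = 17,800
  evening shift: 340 × 66 = 22,440
  night shift: 120 × 59 = 7080
  weekend shift: 240 × 70 = 16,800
Adjusted estimate = 64,120 / 900 = 71.2444 → 71.2.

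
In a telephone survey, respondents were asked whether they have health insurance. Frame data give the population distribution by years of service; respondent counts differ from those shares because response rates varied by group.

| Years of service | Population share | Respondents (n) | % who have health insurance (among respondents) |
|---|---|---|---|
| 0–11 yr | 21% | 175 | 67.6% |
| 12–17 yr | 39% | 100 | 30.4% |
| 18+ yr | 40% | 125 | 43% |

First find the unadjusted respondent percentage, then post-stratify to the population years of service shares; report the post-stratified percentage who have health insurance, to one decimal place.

Without adjustment, the pooled respondent share is:
  (175/400)×67.6 + (100/400)×30.4 + (125/400)×43 = 50.6125%
Reweighting by population years of service shares:
  0.21×67.6 + 0.39×30.4 + 0.4×43 = 43.252%

43.3%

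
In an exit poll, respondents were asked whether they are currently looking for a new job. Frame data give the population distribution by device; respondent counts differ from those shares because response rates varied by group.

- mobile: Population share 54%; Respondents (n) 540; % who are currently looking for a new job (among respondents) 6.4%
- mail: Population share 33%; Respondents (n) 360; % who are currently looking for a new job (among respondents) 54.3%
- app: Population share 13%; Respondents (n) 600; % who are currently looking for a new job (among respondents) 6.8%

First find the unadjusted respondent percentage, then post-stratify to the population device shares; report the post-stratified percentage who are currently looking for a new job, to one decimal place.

22.3%

Naive respondent-only estimate (weights = respondent counts):
  (540/1500)×6.4 + (360/1500)×54.3 + (600/1500)×6.8 = 18.056%
Post-stratified estimate weights by population shares:
  0.54×6.4 + 0.33×54.3 + 0.13×6.8 = 22.259%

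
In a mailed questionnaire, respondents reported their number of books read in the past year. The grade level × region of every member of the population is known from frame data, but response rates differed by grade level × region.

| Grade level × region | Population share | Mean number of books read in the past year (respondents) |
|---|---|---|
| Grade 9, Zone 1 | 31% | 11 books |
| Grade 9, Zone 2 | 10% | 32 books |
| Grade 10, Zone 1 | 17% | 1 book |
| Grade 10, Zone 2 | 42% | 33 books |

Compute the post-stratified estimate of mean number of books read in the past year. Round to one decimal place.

Post-stratification weights by population share, not respondent share:
  Grade 9, Zone 1: 0.31 × 11 = 3.41
  Grade 9, Zone 2: 0.1 × 32 = 3.2
  Grade 10, Zone 1: 0.17 × 1 = 0.17
  Grade 10, Zone 2: 0.42 × 33 = 13.86
Post-stratified estimate = 20.64 → 20.6.

20.6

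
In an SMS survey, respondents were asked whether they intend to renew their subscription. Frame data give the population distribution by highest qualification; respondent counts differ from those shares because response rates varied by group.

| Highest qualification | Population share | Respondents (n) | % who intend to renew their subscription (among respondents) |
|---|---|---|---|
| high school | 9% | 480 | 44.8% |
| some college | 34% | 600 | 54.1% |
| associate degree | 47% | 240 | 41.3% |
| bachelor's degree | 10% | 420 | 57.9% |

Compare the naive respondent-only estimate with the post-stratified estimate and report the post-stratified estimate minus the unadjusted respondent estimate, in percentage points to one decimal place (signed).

Naive respondent-only estimate (weights = respondent counts):
  (480/1740)×44.8 + (600/1740)×54.1 + (240/1740)×41.3 + (420/1740)×57.9 = 50.6862%
Post-stratifying to population shares instead:
  0.09×44.8 + 0.34×54.1 + 0.47×41.3 + 0.1×57.9 = 47.627%
Difference = 47.627 − 50.6862 = -3.0592 pp.

-3.1 percentage points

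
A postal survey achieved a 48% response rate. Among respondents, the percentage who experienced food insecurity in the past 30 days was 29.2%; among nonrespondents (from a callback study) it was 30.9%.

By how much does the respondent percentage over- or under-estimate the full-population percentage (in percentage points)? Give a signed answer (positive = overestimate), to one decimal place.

-0.9 percentage points

Nonresponse fraction = 1 − 0.48 = 0.52.
Bias = (nonresponse fraction) × (respondent percentage − nonrespondent percentage)
     = 0.52 × (29.2 − 30.9) = 0.52 × -1.7 = -0.884.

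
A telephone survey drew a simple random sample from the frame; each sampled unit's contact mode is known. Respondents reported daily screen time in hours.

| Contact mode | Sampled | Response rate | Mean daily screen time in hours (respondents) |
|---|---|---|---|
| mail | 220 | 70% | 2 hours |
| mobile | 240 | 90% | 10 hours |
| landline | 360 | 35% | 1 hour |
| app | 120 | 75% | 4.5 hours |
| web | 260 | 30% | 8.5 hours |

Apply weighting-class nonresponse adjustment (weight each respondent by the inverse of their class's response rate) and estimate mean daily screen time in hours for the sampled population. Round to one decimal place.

With weight = n_sampled/n_responded per class, the weighted class total is n_sampled:
  mail: 220 × 2 = 440
  mobile: 240 × 10 = 2400
  landline: 360 × 1 = 360
  app: 120 × 4.5 = 540
  web: 260 × 8.5 = 2210
Adjusted estimate = 5950 / 1,200 = 4.95833 → 5.0.

5.0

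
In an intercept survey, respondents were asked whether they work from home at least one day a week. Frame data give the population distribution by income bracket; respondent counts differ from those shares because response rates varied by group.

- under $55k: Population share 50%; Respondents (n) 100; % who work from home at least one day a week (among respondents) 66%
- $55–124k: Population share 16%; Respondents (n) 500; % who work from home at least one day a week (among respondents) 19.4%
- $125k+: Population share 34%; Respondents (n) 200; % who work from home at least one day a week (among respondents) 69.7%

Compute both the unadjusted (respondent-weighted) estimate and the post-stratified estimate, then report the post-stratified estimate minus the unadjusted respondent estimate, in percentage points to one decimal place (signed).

+22.0 percentage points

Without adjustment, the pooled respondent share is:
  (100/800)×66 + (500/800)×19.4 + (200/800)×69.7 = 37.8%
Reweighting by population income bracket shares:
  0.5×66 + 0.16×19.4 + 0.34×69.7 = 59.802%
Difference = 59.802 − 37.8 = 22.002 pp.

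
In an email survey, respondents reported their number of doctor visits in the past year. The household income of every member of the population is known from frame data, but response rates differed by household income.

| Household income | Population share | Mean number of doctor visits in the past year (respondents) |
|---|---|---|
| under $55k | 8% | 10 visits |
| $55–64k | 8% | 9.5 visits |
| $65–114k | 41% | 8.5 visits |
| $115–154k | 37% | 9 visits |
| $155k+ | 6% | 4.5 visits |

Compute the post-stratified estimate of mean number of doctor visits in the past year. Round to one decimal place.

Post-stratification weights by population share, not respondent share:
  under $55k: 0.08 × 10 = 0.8
  $55–64k: 0.08 × 9.5 = 0.76
  $65–114k: 0.41 × 8.5 = 3.485
  $115–154k: 0.37 × 9 = 3.33
  $155k+: 0.06 × 4.5 = 0.27
Post-stratified estimate = 8.645 → 8.6.

8.6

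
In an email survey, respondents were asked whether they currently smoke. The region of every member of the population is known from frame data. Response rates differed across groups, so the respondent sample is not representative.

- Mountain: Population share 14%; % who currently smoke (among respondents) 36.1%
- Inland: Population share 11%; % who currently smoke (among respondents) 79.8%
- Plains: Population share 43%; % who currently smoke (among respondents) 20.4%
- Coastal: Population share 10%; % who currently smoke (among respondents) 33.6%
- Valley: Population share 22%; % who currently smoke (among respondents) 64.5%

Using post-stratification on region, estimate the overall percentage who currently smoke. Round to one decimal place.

Post-stratification weights by population share, not respondent share:
  Mountain: 0.14 × 36.1 = 5.054
  Inland: 0.11 × 79.8 = 8.778
  Plains: 0.43 × 20.4 = 8.772
  Coastal: 0.1 × 33.6 = 3.36
  Valley: 0.22 × 64.5 = 14.19
Post-stratified estimate = 40.154 → 40.2%.

40.2%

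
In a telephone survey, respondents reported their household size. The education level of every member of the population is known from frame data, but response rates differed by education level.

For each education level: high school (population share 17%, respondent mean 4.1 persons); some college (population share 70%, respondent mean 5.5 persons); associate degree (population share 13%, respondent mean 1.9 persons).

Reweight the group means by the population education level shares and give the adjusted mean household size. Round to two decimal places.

Weight each group's respondent value by its population share:
  high school: 0.17 × 4.1 = 0.697
  some college: 0.7 × 5.5 = 3.85
  associate degree: 0.13 × 1.9 = 0.247
Post-stratified estimate = 4.794 → 4.79.

4.79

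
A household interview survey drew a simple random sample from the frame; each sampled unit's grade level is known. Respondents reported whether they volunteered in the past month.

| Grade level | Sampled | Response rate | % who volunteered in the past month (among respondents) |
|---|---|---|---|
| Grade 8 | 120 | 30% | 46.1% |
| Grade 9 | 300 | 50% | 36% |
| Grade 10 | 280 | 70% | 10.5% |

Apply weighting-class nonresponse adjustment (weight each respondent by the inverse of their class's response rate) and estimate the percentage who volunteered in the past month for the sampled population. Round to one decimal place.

27.5%

Weighting each respondent by the inverse class response rate inflates each class back to its sampled size, so the class weight is n_sampled:
  Grade 8: 120 × 46.1 = 5532
  Grade 9: 300 × 36 = 10,800
  Grade 10: 280 × 10.5 = 2940
Adjusted estimate = 19,272 / 700 = 27.5314 → 27.5%.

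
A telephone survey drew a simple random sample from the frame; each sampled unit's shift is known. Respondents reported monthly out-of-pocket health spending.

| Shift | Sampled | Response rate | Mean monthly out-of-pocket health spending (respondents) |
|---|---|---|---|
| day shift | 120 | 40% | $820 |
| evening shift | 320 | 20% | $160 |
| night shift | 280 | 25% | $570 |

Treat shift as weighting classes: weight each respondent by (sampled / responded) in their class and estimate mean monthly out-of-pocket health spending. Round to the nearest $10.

Each respondent's weight = sampled/responded in their class; summing within a class gives n_sampled, so:
  day shift: 120 × 820 = 98,400
  evening shift: 320 × 160 = 51,200
  night shift: 280 × 570 = 159,600
Adjusted estimate = 309,200 / 720 = 429.444 → $430.

$430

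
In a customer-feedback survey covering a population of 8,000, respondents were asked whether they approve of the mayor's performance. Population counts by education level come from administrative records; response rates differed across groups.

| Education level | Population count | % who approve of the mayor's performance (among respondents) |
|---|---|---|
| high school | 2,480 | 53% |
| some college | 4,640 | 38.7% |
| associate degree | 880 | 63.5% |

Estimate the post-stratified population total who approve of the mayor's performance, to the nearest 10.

Apply each group's respondent rate to its population count:
  high school: 2,480 × 53% = 1314.4
  some college: 4,640 × 38.7% = 1795.68
  associate degree: 880 × 63.5% = 558.8
Estimated total = 3668.88 → 3,670.

3,670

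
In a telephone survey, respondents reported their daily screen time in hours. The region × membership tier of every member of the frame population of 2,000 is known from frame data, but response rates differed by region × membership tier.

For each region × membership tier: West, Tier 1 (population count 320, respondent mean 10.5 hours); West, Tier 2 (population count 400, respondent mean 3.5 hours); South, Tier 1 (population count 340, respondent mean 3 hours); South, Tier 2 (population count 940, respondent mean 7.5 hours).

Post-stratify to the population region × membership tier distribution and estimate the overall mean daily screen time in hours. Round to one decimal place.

Weight each group's respondent value by its population share:
  West, Tier 1: (320/2,000) × 10.5 = 1.68
  West, Tier 2: (400/2,000) × 3.5 = 0.7
  South, Tier 1: (340/2,000) × 3 = 0.51
  South, Tier 2: (940/2,000) × 7.5 = 3.525
Post-stratified estimate = 6.415 → 6.4.

6.4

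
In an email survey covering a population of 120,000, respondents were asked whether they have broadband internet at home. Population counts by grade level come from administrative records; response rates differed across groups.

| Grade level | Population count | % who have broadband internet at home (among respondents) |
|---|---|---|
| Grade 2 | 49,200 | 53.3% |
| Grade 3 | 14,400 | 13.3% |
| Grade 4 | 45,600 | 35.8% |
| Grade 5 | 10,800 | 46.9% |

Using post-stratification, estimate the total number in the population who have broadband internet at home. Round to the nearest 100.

Each cell contributes its population count × the respondent rate:
  Grade 2: 49,200 × 53.3% = 26223.6
  Grade 3: 14,400 × 13.3% = 1915.2
  Grade 4: 45,600 × 35.8% = 16324.8
  Grade 5: 10,800 × 46.9% = 5065.2
Estimated total = 49528.8 → 49,500.

49,500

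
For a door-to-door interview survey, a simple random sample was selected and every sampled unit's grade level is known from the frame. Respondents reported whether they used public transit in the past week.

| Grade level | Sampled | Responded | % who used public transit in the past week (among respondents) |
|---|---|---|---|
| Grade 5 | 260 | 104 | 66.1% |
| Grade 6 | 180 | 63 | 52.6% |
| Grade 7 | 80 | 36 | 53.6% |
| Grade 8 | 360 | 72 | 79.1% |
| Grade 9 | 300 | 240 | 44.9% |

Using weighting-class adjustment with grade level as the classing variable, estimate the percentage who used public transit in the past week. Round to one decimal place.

61.8%

Class response rates: Grade 5 104/260 = 40%, Grade 6 63/180 = 35%, Grade 7 36/80 = 45%, Grade 8 72/360 = 20%, Grade 9 240/300 = 80%.
Inverse-response-rate weighting restores each class to its sampled count, so class totals weight by n_sampled:
  Grade 5: 260 × 66.1 = 17,186
  Grade 6: 180 × 52.6 = 9468
  Grade 7: 80 × 53.6 = 4288
  Grade 8: 360 × 79.1 = 28476
  Grade 9: 300 × 44.9 = 13,470
Adjusted estimate = 72,888 / 1,180 = 61.7695 → 61.8%.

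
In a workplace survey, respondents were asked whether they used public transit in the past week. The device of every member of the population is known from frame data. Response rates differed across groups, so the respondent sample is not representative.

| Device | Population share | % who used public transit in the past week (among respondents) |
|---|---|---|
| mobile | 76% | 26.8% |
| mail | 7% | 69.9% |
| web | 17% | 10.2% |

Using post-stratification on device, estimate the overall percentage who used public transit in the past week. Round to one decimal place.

Each cell contributes population-share × respondent value:
  mobile: 0.76 × 26.8 = 20.368
  mail: 0.07 × 69.9 = 4.893
  web: 0.17 × 10.2 = 1.734
Post-stratified estimate = 26.995 → 27.0%.

27.0%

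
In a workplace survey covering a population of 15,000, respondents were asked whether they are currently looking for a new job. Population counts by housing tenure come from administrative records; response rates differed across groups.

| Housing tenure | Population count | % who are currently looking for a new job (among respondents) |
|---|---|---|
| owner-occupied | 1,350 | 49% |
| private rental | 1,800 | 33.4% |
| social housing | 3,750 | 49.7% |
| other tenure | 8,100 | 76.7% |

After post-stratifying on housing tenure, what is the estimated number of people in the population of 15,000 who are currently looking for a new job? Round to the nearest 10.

9,340

Apply each group's respondent rate to its population count:
  owner-occupied: 1,350 × 49% = 661.5
  private rental: 1,800 × 33.4% = 601.2
  social housing: 3,750 × 49.7% = 1863.75
  other tenure: 8,100 × 76.7% = 6212.7
Estimated total = 9339.15 → 9,340.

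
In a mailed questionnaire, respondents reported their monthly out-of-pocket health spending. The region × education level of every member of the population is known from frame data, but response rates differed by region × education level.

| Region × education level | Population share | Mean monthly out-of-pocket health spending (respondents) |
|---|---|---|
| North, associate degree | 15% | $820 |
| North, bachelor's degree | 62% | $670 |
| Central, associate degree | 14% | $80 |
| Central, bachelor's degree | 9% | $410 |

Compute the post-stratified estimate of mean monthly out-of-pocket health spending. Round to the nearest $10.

Each cell contributes population-share × respondent value:
  North, associate degree: 0.15 × 820 = 123
  North, bachelor's degree: 0.62 × 670 = 415.4
  Central, associate degree: 0.14 × 80 = 11.2
  Central, bachelor's degree: 0.09 × 410 = 36.9
Post-stratified estimate = 586.5 → $590.

$590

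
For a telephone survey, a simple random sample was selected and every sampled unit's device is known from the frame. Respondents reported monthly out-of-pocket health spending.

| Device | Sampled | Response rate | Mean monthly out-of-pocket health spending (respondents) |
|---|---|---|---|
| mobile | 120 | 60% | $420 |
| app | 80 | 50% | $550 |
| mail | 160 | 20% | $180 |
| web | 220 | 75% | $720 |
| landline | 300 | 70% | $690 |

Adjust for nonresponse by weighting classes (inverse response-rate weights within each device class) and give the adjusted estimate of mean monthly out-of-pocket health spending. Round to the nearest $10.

Weighting each respondent by the inverse class response rate inflates each class back to its sampled size, so the class weight is n_sampled:
  mobile: 120 × 420 = 50,400
  app: 80 × 550 = 44,000
  mail: 160 × 180 = 28,800
  web: 220 × 720 = 158,400
  landline: 300 × 690 = 207,000
Adjusted estimate = 488,600 / 880 = 555.227 → $560.

$560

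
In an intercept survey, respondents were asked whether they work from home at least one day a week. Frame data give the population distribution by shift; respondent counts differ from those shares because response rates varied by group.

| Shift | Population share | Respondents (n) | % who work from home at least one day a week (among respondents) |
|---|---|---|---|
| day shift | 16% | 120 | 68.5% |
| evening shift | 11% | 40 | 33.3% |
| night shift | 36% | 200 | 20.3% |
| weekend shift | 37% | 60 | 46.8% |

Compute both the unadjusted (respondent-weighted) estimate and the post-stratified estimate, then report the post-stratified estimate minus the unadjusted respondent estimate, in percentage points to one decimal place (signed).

Without adjustment, the pooled respondent share is:
  (120/420)×68.5 + (40/420)×33.3 + (200/420)×20.3 + (60/420)×46.8 = 39.0952%
Reweighting by population shift shares:
  0.16×68.5 + 0.11×33.3 + 0.36×20.3 + 0.37×46.8 = 39.247%
Difference = 39.247 − 39.0952 = 0.1518 pp.

+0.2 percentage points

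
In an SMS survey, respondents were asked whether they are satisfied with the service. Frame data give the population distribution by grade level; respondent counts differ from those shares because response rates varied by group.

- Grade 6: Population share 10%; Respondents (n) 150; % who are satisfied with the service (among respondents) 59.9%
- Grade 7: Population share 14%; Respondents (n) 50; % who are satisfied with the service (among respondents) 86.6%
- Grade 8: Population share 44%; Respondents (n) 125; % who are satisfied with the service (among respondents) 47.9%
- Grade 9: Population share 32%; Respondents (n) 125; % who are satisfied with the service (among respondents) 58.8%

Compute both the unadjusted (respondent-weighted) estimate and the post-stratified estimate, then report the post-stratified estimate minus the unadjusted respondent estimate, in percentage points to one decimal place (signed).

Without adjustment, the pooled respondent share is:
  (150/450)×59.9 + (50/450)×86.6 + (125/450)×47.9 + (125/450)×58.8 = 59.2278%
Post-stratifying to population shares instead:
  0.1×59.9 + 0.14×86.6 + 0.44×47.9 + 0.32×58.8 = 58.006%
Difference = 58.006 − 59.2278 = -1.2218 pp.

-1.2 percentage points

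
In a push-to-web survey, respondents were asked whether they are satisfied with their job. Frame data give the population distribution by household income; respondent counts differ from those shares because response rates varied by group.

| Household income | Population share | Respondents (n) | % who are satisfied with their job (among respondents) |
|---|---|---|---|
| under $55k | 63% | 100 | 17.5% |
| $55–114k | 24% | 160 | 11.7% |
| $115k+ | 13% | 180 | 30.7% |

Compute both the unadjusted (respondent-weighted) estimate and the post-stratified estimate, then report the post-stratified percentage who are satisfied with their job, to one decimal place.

Naive respondent-only estimate (weights = respondent counts):
  (100/440)×17.5 + (160/440)×11.7 + (180/440)×30.7 = 20.7909%
Post-stratified estimate weights by population shares:
  0.63×17.5 + 0.24×11.7 + 0.13×30.7 = 17.824%

17.8%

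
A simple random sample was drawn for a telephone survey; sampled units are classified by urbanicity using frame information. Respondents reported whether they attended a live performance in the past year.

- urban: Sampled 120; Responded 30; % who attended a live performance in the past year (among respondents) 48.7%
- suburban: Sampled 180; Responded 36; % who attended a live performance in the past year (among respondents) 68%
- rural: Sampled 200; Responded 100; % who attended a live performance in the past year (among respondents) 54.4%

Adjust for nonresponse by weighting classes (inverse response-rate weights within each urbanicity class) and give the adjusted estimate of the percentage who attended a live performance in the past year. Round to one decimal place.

Class response rates: urban 30/120 = 25%, suburban 36/180 = 20%, rural 100/200 = 50%.
Each respondent's weight = sampled/responded in their class; summing within a class gives n_sampled, so:
  urban: 120 × 48.7 = 5844
  suburban: 180 × 68 = 12,240
  rural: 200 × 54.4 = 10,880
Adjusted estimate = 28,964 / 500 = 57.928 → 57.9%.

57.9%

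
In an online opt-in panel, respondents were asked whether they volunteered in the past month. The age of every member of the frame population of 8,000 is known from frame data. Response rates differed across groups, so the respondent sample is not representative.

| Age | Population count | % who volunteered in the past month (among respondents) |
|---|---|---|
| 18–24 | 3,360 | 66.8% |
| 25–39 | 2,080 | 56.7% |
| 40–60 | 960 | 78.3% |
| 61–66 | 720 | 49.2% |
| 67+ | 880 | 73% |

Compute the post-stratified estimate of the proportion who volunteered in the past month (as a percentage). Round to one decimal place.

64.7%

Post-stratification weights by population share, not respondent share:
  18–24: (3,360/8,000) × 66.8 = 28.056
  25–39: (2,080/8,000) × 56.7 = 14.742
  40–60: (960/8,000) × 78.3 = 9.396
  61–66: (720/8,000) × 49.2 = 4.428
  67+: (880/8,000) × 73 = 8.03
Post-stratified estimate = 64.652 → 64.7%.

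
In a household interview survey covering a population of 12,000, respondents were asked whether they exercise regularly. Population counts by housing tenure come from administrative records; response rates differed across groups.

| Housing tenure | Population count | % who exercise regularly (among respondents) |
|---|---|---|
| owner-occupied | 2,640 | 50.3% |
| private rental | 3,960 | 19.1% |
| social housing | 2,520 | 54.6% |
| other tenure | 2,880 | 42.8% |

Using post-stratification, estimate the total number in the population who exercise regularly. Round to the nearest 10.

Estimated count per cell = population count × respondent percentage:
  owner-occupied: 2,640 × 50.3% = 1327.92
  private rental: 3,960 × 19.1% = 756.36
  social housing: 2,520 × 54.6% = 1375.92
  other tenure: 2,880 × 42.8% = 1232.64
Estimated total = 4692.84 → 4,690.

4,690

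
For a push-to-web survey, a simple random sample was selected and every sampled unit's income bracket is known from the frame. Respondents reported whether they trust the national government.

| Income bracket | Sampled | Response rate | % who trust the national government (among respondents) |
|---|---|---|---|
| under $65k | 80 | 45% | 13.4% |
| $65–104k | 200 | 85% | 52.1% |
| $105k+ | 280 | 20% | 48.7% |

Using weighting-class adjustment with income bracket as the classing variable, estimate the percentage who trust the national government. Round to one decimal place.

44.9%

Inverse-response-rate weighting restores each class to its sampled count, so class totals weight by n_sampled:
  under $65k: 80 × 13.4 = 1072
  $65–104k: 200 × 52.1 = 10,420
  $105k+: 280 × 48.7 = 13,636
Adjusted estimate = 25,128 / 560 = 44.8714 → 44.9%.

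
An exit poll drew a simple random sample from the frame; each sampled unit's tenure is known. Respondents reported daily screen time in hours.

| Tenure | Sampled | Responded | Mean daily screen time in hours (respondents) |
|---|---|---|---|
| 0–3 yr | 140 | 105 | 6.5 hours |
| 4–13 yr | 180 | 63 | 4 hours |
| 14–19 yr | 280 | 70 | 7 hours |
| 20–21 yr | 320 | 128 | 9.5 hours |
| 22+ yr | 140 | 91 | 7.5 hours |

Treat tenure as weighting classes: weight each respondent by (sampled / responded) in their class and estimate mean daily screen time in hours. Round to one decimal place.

Response rates by class: 0–3 yr 105/140 = 75%, 4–13 yr 63/180 = 35%, 14–19 yr 70/280 = 25%, 20–21 yr 128/320 = 40%, 22+ yr 91/140 = 65%.
Inverse-response-rate weighting restores each class to its sampled count, so class totals weight by n_sampled:
  0–3 yr: 140 × 6.5 = 910
  4–13 yr: 180 × 4 = 720
  14–19 yr: 280 × 7 = 1960
  20–21 yr: 320 × 9.5 = 3040
  22+ yr: 140 × 7.5 = 1050
Adjusted estimate = 7680 / 1,060 = 7.24528 → 7.2.

7.2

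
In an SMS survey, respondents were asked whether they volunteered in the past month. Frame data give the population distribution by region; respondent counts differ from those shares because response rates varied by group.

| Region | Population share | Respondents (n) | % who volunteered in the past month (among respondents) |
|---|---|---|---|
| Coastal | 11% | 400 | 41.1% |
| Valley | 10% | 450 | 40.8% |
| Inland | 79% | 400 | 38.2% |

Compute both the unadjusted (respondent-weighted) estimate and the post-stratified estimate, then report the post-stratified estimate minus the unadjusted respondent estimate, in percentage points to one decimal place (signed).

Without adjustment, the pooled respondent share is:
  (400/1250)×41.1 + (450/1250)×40.8 + (400/1250)×38.2 = 40.064%
Reweighting by population region shares:
  0.11×41.1 + 0.1×40.8 + 0.79×38.2 = 38.779%
Difference = 38.779 − 40.064 = -1.285 pp.

-1.3 percentage points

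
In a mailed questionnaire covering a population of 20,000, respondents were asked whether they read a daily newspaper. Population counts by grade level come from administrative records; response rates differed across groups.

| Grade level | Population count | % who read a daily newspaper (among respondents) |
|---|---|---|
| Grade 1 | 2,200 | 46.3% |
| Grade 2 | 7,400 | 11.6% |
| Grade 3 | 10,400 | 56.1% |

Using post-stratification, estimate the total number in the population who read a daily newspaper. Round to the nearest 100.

Estimated count per cell = population count × respondent percentage:
  Grade 1: 2,200 × 46.3% = 1018.6
  Grade 2: 7,400 × 11.6% = 858.4
  Grade 3: 10,400 × 56.1% = 5834.4
Estimated total = 7711.4 → 7,700.

7,700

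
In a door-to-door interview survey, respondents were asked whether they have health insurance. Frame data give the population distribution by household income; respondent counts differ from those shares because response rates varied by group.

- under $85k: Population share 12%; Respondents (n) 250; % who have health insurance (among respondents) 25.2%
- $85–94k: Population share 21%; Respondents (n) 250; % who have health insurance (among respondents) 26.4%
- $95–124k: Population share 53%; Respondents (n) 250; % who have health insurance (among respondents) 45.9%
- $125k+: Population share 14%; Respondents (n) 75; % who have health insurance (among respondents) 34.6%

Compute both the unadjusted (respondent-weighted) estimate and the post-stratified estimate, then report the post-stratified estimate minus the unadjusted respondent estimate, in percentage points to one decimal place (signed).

Without adjustment, the pooled respondent share is:
  (250/825)×25.2 + (250/825)×26.4 + (250/825)×45.9 + (75/825)×34.6 = 32.6909%
Post-stratified estimate weights by population shares:
  0.12×25.2 + 0.21×26.4 + 0.53×45.9 + 0.14×34.6 = 37.739%
Difference = 37.739 − 32.6909 = 5.0481 pp.

+5.0 percentage points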